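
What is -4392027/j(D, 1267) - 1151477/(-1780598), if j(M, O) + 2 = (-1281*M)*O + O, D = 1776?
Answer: 3326946769194845/5132564274682826 ≈ 0.64820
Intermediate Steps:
j(M, O) = -2 + O - 1281*M*O (j(M, O) = -2 + ((-1281*M)*O + O) = -2 + (-1281*M*O + O) = -2 + (O - 1281*M*O) = -2 + O - 1281*M*O)
-4392027/j(D, 1267) - 1151477/(-1780598) = -4392027/(-2 + 1267 - 1281*1776*1267) - 1151477/(-1780598) = -4392027/(-2 + 1267 - 2882495952) - 1151477*(-1/1780598) = -4392027/(-2882494687) + 1151477/1780598 = -4392027*(-1/2882494687) + 1151477/1780598 = 4392027/2882494687 + 1151477/1780598 = 3326946769194845/5132564274682826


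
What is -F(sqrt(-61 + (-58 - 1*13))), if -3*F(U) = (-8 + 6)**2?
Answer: 4/3 ≈ 1.3333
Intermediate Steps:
F(U) = -4/3 (F(U) = -(-8 + 6)**2/3 = -1/3*(-2)**2 = -1/3*4 = -4/3)
-F(sqrt(-61 + (-58 - 1*13))) = -1*(-4/3) = 4/3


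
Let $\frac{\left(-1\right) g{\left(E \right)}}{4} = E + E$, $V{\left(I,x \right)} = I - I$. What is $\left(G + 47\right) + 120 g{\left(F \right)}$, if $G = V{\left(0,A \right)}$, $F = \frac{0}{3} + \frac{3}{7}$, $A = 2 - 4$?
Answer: $- \frac{2551}{7} \approx -364.43$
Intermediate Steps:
$A = -2$ ($A = 2 - 4 = -2$)
$F = \frac{3}{7}$ ($F = 0 \cdot \frac{1}{3} + 3 \cdot \frac{1}{7} = 0 + \frac{3}{7} = \frac{3}{7} \approx 0.42857$)
$V{\left(I,x \right)} = 0$
$G = 0$
$g{\left(E \right)} = - 8 E$ ($g{\left(E \right)} = - 4 \left(E + E\right) = - 4 \cdot 2 E = - 8 E$)
$\left(G + 47\right) + 120 g{\left(F \right)} = \left(0 + 47\right) + 120 \left(\left(-8\right) \frac{3}{7}\right) = 47 + 120 \left(- \frac{24}{7}\right) = 47 - \frac{2880}{7} = - \frac{2551}{7}$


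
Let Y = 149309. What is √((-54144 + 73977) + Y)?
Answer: √169142 ≈ 411.27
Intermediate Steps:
√((-54144 + 73977) + Y) = √((-54144 + 73977) + 149309) = √(19833 + 149309) = √169142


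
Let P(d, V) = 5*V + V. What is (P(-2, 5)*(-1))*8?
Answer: -240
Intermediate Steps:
P(d, V) = 6*V
(P(-2, 5)*(-1))*8 = ((6*5)*(-1))*8 = (30*(-1))*8 = -30*8 = -240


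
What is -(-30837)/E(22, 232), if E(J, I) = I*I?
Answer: 30837/53824 ≈ 0.57292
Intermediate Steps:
E(J, I) = I²
-(-30837)/E(22, 232) = -(-30837)/(232²) = -(-30837)/53824 = -1*(-30837/53824) = 30837/53824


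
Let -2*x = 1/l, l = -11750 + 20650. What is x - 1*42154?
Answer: -750341201/17800 ≈ -42154.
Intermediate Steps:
l = 8900
x = -1/17800 (x = -½/8900 = -½*1/8900 = -1/17800 ≈ -5.6180e-5)
x - 1*42154 = -1/17800 - 1*42154 = -1/17800 - 42154 = -750341201/17800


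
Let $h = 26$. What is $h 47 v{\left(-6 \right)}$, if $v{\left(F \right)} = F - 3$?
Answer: $-10998$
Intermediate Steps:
$v{\left(F \right)} = -3 + F$
$h 47 v{\left(-6 \right)} = 26 \cdot 47 \left(-3 - 6\right) = 1222 \left(-9\right) = -10998$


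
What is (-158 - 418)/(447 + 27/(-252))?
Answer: -5376/4171 ≈ -1.2889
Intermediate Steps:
(-158 - 418)/(447 + 27/(-252)) = -576/(447 + 27*(-1/252)) = -576/(447 - 3/28) = -576/12513/28 = -576*28/12513 = -5376/4171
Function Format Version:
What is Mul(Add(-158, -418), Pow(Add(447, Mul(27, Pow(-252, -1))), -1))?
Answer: Rational(-5376, 4171) ≈ -1.2889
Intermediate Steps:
Mul(Add(-158, -418), Pow(Add(447, Mul(27, Pow(-252, -1))), -1)) = Mul(-576, Pow(Add(447, Mul(27, Rational(-1, 252))), -1)) = Mul(-576, Pow(Add(447, Rational(-3, 28)), -1)) = Mul(-576, Pow(Rational(12513, 28), -1)) = Mul(-576, Rational(28, 12513)) = Rational(-5376, 4171)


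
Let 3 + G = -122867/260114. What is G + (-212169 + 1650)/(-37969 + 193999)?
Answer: -16307219953/3382132285 ≈ -4.8216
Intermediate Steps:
G = -903209/260114 (G = -3 - 122867/260114 = -903209/260114 ≈ -3.4724)
G + (-212169 + 1650)/(-37969 + 193999) = -903209/260114 + (-212169 + 1650)/(-37969 + 193999) = -903209/260114 - 210519/156030 = -903209/260114 - 210519*1/156030 = -903209/260114 - 70173/52010 = -16307219953/3382132285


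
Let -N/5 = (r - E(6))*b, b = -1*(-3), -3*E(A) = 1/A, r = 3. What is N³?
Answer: -20796875/216 ≈ -96282.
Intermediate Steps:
E(A) = -1/(3*A)
b = 3
N = -275/6 (N = -5*(3 - (-1)/(3*6))*3 = -5*(3 - 1*(-1/18))*3 = -5*(3 + 1/18)*3 = -275*3/18 = -5*55/6 = -275/6 ≈ -45.833)
N³ = (-275/6)³ = -20796875/216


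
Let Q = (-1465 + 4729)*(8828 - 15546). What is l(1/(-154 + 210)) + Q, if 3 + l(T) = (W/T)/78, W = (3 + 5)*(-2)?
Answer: -855175093/39 ≈ -2.1928e+7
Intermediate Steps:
W = -16 (W = 8*(-2) = -16)
Q = -21927552 (Q = 3264*(-6718) = -21927552)
l(T) = -3 - 8/(39*T) (l(T) = -3 - 16/T/78 = -3 - 16/T*(1/78) = -3 - 8/(39*T))
l(1/(-154 + 210)) + Q = (-3 - 8/(39*(1/(-154 + 210)))) - 21927552 = (-3 - 8/(39*(1/56))) - 21927552 = (-3 - 8/(39*1/56)) - 21927552 = (-3 - 8/39*56) - 21927552 = (-3 - 448/39) - 21927552 = -565/39 - 21927552 = -855175093/39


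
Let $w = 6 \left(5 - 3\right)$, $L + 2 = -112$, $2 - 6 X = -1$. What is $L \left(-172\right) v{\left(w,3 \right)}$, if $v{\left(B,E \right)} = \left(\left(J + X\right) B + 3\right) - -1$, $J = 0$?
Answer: $196080$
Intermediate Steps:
$X = \frac{1}{2}$ ($X = \frac{1}{3} - - \frac{1}{6} = \frac{1}{3} + \frac{1}{6} = \frac{1}{2} \approx 0.5$)
$L = -114$ ($L = -2 - 112 = -114$)
$w = 12$ ($w = 6 \cdot 2 = 12$)
$v{\left(B,E \right)} = 4 + \frac{B}{2}$ ($v{\left(B,E \right)} = \left(\left(0 + \frac{1}{2}\right) B + 3\right) - -1 = \left(\frac{B}{2} + 3\right) + 1 = \left(3 + \frac{B}{2}\right) + 1 = 4 + \frac{B}{2}$)
$L \left(-172\right) v{\left(w,3 \right)} = \left(-114\right) \left(-172\right) \left(4 + \frac{1}{2} \cdot 12\right) = 19608 \left(4 + 6\right) = 19608 \cdot 10 = 196080$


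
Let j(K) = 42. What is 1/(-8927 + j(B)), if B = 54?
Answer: -1/8885 ≈ -0.00011255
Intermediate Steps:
1/(-8927 + j(B)) = 1/(-8927 + 42) = 1/(-8885) = -1/8885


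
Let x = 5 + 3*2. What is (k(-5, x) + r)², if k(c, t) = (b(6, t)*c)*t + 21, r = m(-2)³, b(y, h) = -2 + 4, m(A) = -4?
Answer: 23409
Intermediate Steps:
b(y, h) = 2
r = -64 (r = (-4)³ = -64)
x = 11 (x = 5 + 6 = 11)
k(c, t) = 21 + 2*c*t (k(c, t) = (2*c)*t + 21 = 2*c*t + 21 = 21 + 2*c*t)
(k(-5, x) + r)² = ((21 + 2*(-5)*11) - 64)² = ((21 - 110) - 64)² = (-89 - 64)² = (-153)² = 23409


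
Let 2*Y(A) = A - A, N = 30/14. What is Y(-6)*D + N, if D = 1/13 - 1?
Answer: 15/7 ≈ 2.1429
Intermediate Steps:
N = 15/7 (N = 30*(1/14) = 15/7 ≈ 2.1429)
Y(A) = 0 (Y(A) = (A - A)/2 = (1/2)*0 = 0)
D = -12/13 (D = 1/13 - 1 = -12/13 ≈ -0.92308)
Y(-6)*D + N = 0*(-12/13) + 15/7 = 0 + 15/7 = 15/7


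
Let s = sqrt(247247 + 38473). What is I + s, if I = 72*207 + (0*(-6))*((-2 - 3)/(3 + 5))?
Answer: 14904 + 2*sqrt(71430) ≈ 15439.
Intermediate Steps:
s = 2*sqrt(71430) (s = sqrt(285720) = 2*sqrt(71430) ≈ 534.53)
I = 14904 (I = 14904 + 0*(-5/8) = 14904 + 0 = 14904)
I + s = 14904 + 2*sqrt(71430)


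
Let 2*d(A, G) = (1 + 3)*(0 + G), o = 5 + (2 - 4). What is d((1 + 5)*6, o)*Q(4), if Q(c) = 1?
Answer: 6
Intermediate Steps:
o = 3 (o = 5 - 2 = 3)
d(A, G) = 2*G (d(A, G) = ((1 + 3)*(0 + G))/2 = (4*G)/2 = 2*G)
d((1 + 5)*6, o)*Q(4) = (2*3)*1 = 6*1 = 6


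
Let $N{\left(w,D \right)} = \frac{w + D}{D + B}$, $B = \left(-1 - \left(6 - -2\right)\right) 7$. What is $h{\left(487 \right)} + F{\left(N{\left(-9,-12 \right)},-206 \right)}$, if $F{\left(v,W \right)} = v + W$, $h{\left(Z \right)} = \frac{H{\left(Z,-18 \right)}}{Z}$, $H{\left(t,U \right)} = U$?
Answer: $- \frac{2505091}{12175} \approx -205.76$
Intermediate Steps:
$B = -63$ ($B = \left(-1 - \left(6 + 2\right)\right) 7 = \left(-1 - 8\right) 7 = \left(-9\right) 7 = -63$)
$N{\left(w,D \right)} = \frac{D + w}{-63 + D}$ ($N{\left(w,D \right)} = \frac{w + D}{D - 63} = \frac{D + w}{-63 + D}$)
$h{\left(Z \right)} = - \frac{18}{Z}$
$F{\left(v,W \right)} = W + v$
$h{\left(487 \right)} + F{\left(N{\left(-9,-12 \right)},-206 \right)} = - \frac{18}{487} - \left(206 - \frac{-12 - 9}{-63 - 12}\right) = \left(-18\right) \frac{1}{487} - \left(206 - \frac{1}{-75} \left(-21\right)\right) = - \frac{18}{487} - \frac{5143}{25} = - \frac{2505091}{12175}$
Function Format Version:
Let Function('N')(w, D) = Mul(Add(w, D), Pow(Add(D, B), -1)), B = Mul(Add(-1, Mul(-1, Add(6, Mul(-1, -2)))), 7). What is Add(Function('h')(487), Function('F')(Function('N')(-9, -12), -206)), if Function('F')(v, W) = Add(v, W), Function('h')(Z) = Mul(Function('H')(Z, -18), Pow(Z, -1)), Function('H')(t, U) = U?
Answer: Rational(-2505091, 12175) ≈ -205.76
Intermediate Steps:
B = -63 (B = Mul(Add(-1, Mul(-1, Add(6, 2))), 7) = Mul(Add(-1, Mul(-1, 8)), 7) = Mul(Add(-1, -8), 7) = Mul(-9, 7) = -63)
Function('N')(w, D) = Mul(Pow(Add(-63, D), -1), Add(D, w)) (Function('N')(w, D) = Mul(Add(w, D), Pow(Add(D, -63), -1)) = Mul(Add(D, w), Pow(Add(-63, D), -1)) = Mul(Pow(Add(-63, D), -1), Add(D, w)))
Function('h')(Z) = Mul(-18, Pow(Z, -1))
Function('F')(v, W) = Add(W, v)
Add(Function('h')(487), Function('F')(Function('N')(-9, -12), -206)) = Add(Mul(-18, Pow(487, -1)), Add(-206, Mul(Pow(Add(-63, -12), -1), Add(-12, -9)))) = Add(Mul(-18, Rational(1, 487)), Add(-206, Mul(Pow(-75, -1), -21))) = Add(Rational(-18, 487), Add(-206, Mul(Rational(-1, 75), -21))) = Add(Rational(-18, 487), Add(-206, Rational(7, 25))) = Add(Rational(-18, 487), Rational(-5143, 25)) = Rational(-2505091, 12175)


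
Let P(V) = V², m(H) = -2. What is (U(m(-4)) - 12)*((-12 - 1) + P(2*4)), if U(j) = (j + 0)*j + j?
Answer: -510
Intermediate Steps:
U(j) = j + j² (U(j) = j*j + j = j² + j = j + j²)
(U(m(-4)) - 12)*((-12 - 1) + P(2*4)) = (-2*(1 - 2) - 12)*((-12 - 1) + (2*4)²) = (-2*(-1) - 12)*(-13 + 8²) = (2 - 12)*(-13 + 64) = -10*51 = -510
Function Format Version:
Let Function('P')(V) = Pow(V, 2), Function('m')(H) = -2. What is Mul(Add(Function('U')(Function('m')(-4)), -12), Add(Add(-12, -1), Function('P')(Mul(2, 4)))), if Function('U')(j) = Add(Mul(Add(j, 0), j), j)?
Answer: -510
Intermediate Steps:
Function('U')(j) = Add(j, Pow(j, 2)) (Function('U')(j) = Add(Mul(j, j), j) = Add(Pow(j, 2), j) = Add(j, Pow(j, 2)))
Mul(Add(Function('U')(Function('m')(-4)), -12), Add(Add(-12, -1), Function('P')(Mul(2, 4)))) = Mul(Add(Mul(-2, Add(1, -2)), -12), Add(Add(-12, -1), Pow(Mul(2, 4), 2))) = Mul(Add(Mul(-2, -1), -12), Add(-13, Pow(8, 2))) = Mul(Add(2, -12), Add(-13, 64)) = Mul(-10, 51) = -510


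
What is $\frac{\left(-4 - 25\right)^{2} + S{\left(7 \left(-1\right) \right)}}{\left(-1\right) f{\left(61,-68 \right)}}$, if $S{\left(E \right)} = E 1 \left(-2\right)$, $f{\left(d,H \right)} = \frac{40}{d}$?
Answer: $- \frac{10431}{8} \approx -1303.9$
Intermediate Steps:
$S{\left(E \right)} = - 2 E$ ($S{\left(E \right)} = E \left(-2\right) = - 2 E$)
$\frac{\left(-4 - 25\right)^{2} + S{\left(7 \left(-1\right) \right)}}{\left(-1\right) f{\left(61,-68 \right)}} = \frac{\left(-4 - 25\right)^{2} - 2 \cdot 7 \left(-1\right)}{\left(-1\right) \frac{40}{61}} = \frac{\left(-29\right)^{2} - -14}{\left(-1\right) 40 \cdot \frac{1}{61}} = \frac{841 + 14}{\left(-1\right) \frac{40}{61}} = \frac{855}{- \frac{40}{61}} = 855 \left(- \frac{61}{40}\right) = - \frac{10431}{8}$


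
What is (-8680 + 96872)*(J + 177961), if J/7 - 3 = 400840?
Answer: 263152757504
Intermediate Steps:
J = 2805901 (J = 21 + 7*400840 = 21 + 2805880 = 2805901)
(-8680 + 96872)*(J + 177961) = (-8680 + 96872)*(2805901 + 177961) = 88192*2983862 = 263152757504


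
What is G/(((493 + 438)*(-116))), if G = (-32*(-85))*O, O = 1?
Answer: -680/26999 ≈ -0.025186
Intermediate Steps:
G = 2720 (G = -32*(-85)*1 = 2720*1 = 2720)
G/(((493 + 438)*(-116))) = 2720/(((493 + 438)*(-116))) = 2720/((931*(-116))) = 2720/(-107996) = 2720*(-1/107996) = -680/26999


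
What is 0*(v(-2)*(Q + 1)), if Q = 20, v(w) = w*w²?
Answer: 0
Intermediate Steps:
v(w) = w³
0*(v(-2)*(Q + 1)) = 0*((-2)³*(20 + 1)) = 0*(-8*21) = 0*(-168) = 0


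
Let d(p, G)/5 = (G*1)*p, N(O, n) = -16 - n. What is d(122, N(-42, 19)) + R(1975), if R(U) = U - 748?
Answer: -20123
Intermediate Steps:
d(p, G) = 5*G*p (d(p, G) = 5*((G*1)*p) = 5*(G*p) = 5*G*p)
R(U) = -748 + U
d(122, N(-42, 19)) + R(1975) = 5*(-16 - 1*19)*122 + (-748 + 1975) = 5*(-16 - 19)*122 + 1227 = 5*(-35)*122 + 1227 = -21350 + 1227 = -20123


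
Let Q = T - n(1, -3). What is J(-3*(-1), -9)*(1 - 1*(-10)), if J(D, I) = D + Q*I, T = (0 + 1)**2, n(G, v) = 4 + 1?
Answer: 429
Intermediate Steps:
n(G, v) = 5
T = 1 (T = 1**2 = 1)
Q = -4 (Q = 1 - 1*5 = 1 - 5 = -4)
J(D, I) = D - 4*I
J(-3*(-1), -9)*(1 - 1*(-10)) = (-3*(-1) - 4*(-9))*(1 - 1*(-10)) = (3 + 36)*(1 + 10) = 39*11 = 429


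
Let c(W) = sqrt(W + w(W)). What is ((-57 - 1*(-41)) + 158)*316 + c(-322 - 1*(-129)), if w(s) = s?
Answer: 44872 + I*sqrt(386) ≈ 44872.0 + 19.647*I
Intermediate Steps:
c(W) = sqrt(2)*sqrt(W) (c(W) = sqrt(W + W) = sqrt(2*W) = sqrt(2)*sqrt(W))
((-57 - 1*(-41)) + 158)*316 + c(-322 - 1*(-129)) = ((-57 - 1*(-41)) + 158)*316 + sqrt(2)*sqrt(-322 - 1*(-129)) = ((-57 + 41) + 158)*316 + sqrt(2)*sqrt(-322 + 129) = (-16 + 158)*316 + sqrt(2)*sqrt(-193) = 142*316 + sqrt(2)*(I*sqrt(193)) = 44872 + I*sqrt(386)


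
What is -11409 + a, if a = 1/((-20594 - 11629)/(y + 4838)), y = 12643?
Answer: -122549896/10741 ≈ -11410.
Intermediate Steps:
a = -5827/10741 (a = 1/((-20594 - 11629)/(12643 + 4838)) = 1/(-32223/17481) = 1/(-32223*1/17481) = 1/(-10741/5827) = -5827/10741 ≈ -0.54250)
-11409 + a = -11409 - 5827/10741 = -122549896/10741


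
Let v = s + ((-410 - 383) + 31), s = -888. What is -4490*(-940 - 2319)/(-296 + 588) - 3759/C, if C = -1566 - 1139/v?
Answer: 18897560175355/377083106 ≈ 50115.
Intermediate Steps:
v = -1650 (v = -888 + ((-410 - 383) + 31) = -888 + (-793 + 31) = -888 - 762 = -1650)
C = -2582761/1650 (C = -1566 - 1139/(-1650) = -1566 - 1139*(-1)/1650 = -1566 - 1*(-1139/1650) = -1566 + 1139/1650 = -2582761/1650 ≈ -1565.3)
-4490*(-940 - 2319)/(-296 + 588) - 3759/C = -4490*(-940 - 2319)/(-296 + 588) - 3759/(-2582761/1650) = -4490/(292/(-3259)) - 3759*(-1650/2582761) = -4490/(292*(-1/3259)) + 6202350/2582761 = -4490/(-292/3259) + 6202350/2582761 = -4490*(-3259/292) + 6202350/2582761 = 7316455/146 + 6202350/2582761 = 18897560175355/377083106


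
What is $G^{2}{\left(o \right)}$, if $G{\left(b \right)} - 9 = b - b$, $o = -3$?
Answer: $81$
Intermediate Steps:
$G{\left(b \right)} = 9$ ($G{\left(b \right)} = 9 + \left(b - b\right) = 9 + 0 = 9$)
$G^{2}{\left(o \right)} = 9^{2} = 81$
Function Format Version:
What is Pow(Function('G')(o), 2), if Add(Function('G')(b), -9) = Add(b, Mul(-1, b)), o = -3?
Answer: 81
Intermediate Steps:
Function('G')(b) = 9 (Function('G')(b) = Add(9, Add(b, Mul(-1, b))) = Add(9, 0) = 9)
Pow(Function('G')(o), 2) = Pow(9, 2) = 81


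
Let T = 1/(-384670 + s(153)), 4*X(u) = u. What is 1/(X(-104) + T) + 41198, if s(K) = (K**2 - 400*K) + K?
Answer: 452353988474/10980009 ≈ 41198.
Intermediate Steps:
s(K) = K**2 - 399*K
X(u) = u/4
T = -1/422308 (T = 1/(-384670 + 153*(-399 + 153)) = 1/(-384670 + 153*(-246)) = 1/(-384670 - 37638) = 1/(-422308) = -1/422308 ≈ -2.3679e-6)
1/(X(-104) + T) + 41198 = 1/((1/4)*(-104) - 1/422308) + 41198 = 1/(-26 - 1/422308) + 41198 = 1/(-10980009/422308) + 41198 = -422308/10980009 + 41198 = 452353988474/10980009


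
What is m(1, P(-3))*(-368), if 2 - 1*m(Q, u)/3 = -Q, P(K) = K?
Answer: -3312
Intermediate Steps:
m(Q, u) = 6 + 3*Q (m(Q, u) = 6 - (-3)*Q = 6 + 3*Q)
m(1, P(-3))*(-368) = (6 + 3*1)*(-368) = (6 + 3)*(-368) = 9*(-368) = -3312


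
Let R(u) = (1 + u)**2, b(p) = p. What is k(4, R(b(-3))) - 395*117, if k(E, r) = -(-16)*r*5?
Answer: -45895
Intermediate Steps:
k(E, r) = 80*r (k(E, r) = (16*r)*5 = 80*r)
k(4, R(b(-3))) - 395*117 = 80*(1 - 3)**2 - 395*117 = 80*(-2)**2 - 46215 = 80*4 - 46215 = 320 - 46215 = -45895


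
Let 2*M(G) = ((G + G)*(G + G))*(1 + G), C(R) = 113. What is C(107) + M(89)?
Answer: 1425893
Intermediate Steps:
M(G) = 2*G²*(1 + G) (M(G) = (((G + G)*(G + G))*(1 + G))/2 = (((2*G)*(2*G))*(1 + G))/2 = ((4*G²)*(1 + G))/2 = (4*G²*(1 + G))/2 = 2*G²*(1 + G))
C(107) + M(89) = 113 + 2*89²*(1 + 89) = 113 + 2*7921*90 = 113 + 1425780 = 1425893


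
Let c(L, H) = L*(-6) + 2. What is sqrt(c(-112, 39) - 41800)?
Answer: I*sqrt(41126) ≈ 202.8*I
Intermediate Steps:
c(L, H) = 2 - 6*L (c(L, H) = -6*L + 2 = 2 - 6*L)
sqrt(c(-112, 39) - 41800) = sqrt((2 - 6*(-112)) - 41800) = sqrt((2 + 672) - 41800) = sqrt(674 - 41800) = sqrt(-41126) = I*sqrt(41126)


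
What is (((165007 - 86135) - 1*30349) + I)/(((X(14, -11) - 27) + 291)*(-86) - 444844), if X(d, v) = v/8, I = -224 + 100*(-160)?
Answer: -129196/1869719 ≈ -0.069099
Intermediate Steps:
I = -16224 (I = -224 - 16000 = -16224)
X(d, v) = v/8 (X(d, v) = v*(⅛) = v/8)
(((165007 - 86135) - 1*30349) + I)/(((X(14, -11) - 27) + 291)*(-86) - 444844) = (((165007 - 86135) - 1*30349) - 16224)/((((⅛)*(-11) - 27) + 291)*(-86) - 444844) = ((78872 - 30349) - 16224)/(((-11/8 - 27) + 291)*(-86) - 444844) = (48523 - 16224)/((-227/8 + 291)*(-86) - 444844) = 32299/((2101/8)*(-86) - 444844) = 32299/(-90343/4 - 444844) = 32299/(-1869719/4) = 32299*(-4/1869719) = -129196/1869719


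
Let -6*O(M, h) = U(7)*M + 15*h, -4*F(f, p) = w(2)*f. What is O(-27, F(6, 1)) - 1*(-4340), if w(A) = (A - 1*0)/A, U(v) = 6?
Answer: 17483/4 ≈ 4370.8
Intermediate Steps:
w(A) = 1 (w(A) = (A + 0)/A = A/A = 1)
F(f, p) = -f/4
O(M, h) = -M - 5*h/2 (O(M, h) = -(6*M + 15*h)/6 = -M - 5*h/2)
O(-27, F(6, 1)) - 1*(-4340) = (-1*(-27) - (-5)*6/8) - 1*(-4340) = (27 - 5/2*(-3/2)) + 4340 = (27 + 15/4) + 4340 = 123/4 + 4340 = 17483/4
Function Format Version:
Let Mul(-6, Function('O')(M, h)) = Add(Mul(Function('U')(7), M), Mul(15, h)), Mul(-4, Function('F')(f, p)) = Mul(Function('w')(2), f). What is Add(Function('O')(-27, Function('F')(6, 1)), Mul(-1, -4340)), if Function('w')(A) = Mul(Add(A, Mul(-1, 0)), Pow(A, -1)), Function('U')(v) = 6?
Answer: Rational(17483, 4) ≈ 4370.8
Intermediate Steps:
Function('w')(A) = 1 (Function('w')(A) = Mul(Add(A, 0), Pow(A, -1)) = Mul(A, Pow(A, -1)) = 1)
Function('F')(f, p) = Mul(Rational(-1, 4), f) (Function('F')(f, p) = Mul(Rational(-1, 4), Mul(1, f)) = Mul(Rational(-1, 4), f))
Function('O')(M, h) = Add(Mul(-1, M), Mul(Rational(-5, 2), h)) (Function('O')(M, h) = Mul(Rational(-1, 6), Add(Mul(6, M), Mul(15, h))) = Add(Mul(-1, M), Mul(Rational(-5, 2), h)))
Add(Function('O')(-27, Function('F')(6, 1)), Mul(-1, -4340)) = Add(Add(Mul(-1, -27), Mul(Rational(-5, 2), Mul(Rational(-1, 4), 6))), Mul(-1, -4340)) = Add(Add(27, Mul(Rational(-5, 2), Rational(-3, 2))), 4340) = Add(Add(27, Rational(15, 4)), 4340) = Add(Rational(123, 4), 4340) = Rational(17483, 4)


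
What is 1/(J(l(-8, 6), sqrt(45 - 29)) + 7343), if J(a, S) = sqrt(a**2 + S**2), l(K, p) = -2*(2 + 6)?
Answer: 7343/53919377 - 4*sqrt(17)/53919377 ≈ 0.00013588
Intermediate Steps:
l(K, p) = -16 (l(K, p) = -2*8 = -16)
J(a, S) = sqrt(S**2 + a**2)
1/(J(l(-8, 6), sqrt(45 - 29)) + 7343) = 1/(sqrt((sqrt(45 - 29))**2 + (-16)**2) + 7343) = 1/(sqrt((sqrt(16))**2 + 256) + 7343) = 1/(sqrt(4**2 + 256) + 7343) = 1/(sqrt(16 + 256) + 7343) = 1/(sqrt(272) + 7343) = 1/(4*sqrt(17) + 7343) = 1/(7343 + 4*sqrt(17))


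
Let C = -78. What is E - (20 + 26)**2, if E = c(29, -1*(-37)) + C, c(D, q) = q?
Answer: -2157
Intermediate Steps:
E = -41 (E = -1*(-37) - 78 = 37 - 78 = -41)
E - (20 + 26)**2 = -41 - (20 + 26)**2 = -41 - 1*46**2 = -41 - 1*2116 = -41 - 2116 = -2157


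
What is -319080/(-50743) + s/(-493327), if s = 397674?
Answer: 137231607378/25032891961 ≈ 5.4820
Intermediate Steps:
-319080/(-50743) + s/(-493327) = -319080/(-50743) + 397674/(-493327) = -319080*(-1/50743) + 397674*(-1/493327) = 319080/50743 - 397674/493327 = 137231607378/25032891961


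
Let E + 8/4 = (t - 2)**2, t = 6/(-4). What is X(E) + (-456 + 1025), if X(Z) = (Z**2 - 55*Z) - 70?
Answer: 645/16 ≈ 40.313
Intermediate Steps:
t = -3/2 (t = 6*(-1/4) = -3/2 ≈ -1.5000)
E = 41/4 (E = -2 + (-3/2 - 2)**2 = -2 + (-7/2)**2 = -2 + 49/4 = 41/4 ≈ 10.250)
X(Z) = -70 + Z**2 - 55*Z
X(E) + (-456 + 1025) = (-70 + (41/4)**2 - 55*41/4) + (-456 + 1025) = (-70 + 1681/16 - 2255/4) + 569 = -8459/16 + 569 = 645/16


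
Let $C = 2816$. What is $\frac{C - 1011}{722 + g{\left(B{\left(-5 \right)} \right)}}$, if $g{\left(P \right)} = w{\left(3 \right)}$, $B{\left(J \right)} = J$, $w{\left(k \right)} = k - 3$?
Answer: $\frac{5}{2} \approx 2.5$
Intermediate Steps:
$w{\left(k \right)} = -3 + k$ ($w{\left(k \right)} = k - 3 = -3 + k$)
$g{\left(P \right)} = 0$ ($g{\left(P \right)} = -3 + 3 = 0$)
$\frac{C - 1011}{722 + g{\left(B{\left(-5 \right)} \right)}} = \frac{2816 - 1011}{722 + 0} = \frac{1805}{722} = 1805 \cdot \frac{1}{722} = \frac{5}{2}$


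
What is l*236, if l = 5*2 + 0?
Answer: 2360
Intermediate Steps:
l = 10 (l = 10 + 0 = 10)
l*236 = 10*236 = 2360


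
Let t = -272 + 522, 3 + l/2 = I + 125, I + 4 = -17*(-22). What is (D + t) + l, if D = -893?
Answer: 341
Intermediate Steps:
I = 370 (I = -4 - 17*(-22) = -4 + 374 = 370)
l = 984 (l = -6 + 2*(370 + 125) = -6 + 2*495 = -6 + 990 = 984)
t = 250
(D + t) + l = (-893 + 250) + 984 = -643 + 984 = 341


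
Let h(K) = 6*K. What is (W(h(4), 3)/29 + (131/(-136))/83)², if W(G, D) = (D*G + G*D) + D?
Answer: 2740802758369/107159331904 ≈ 25.577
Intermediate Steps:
W(G, D) = D + 2*D*G (W(G, D) = (D*G + D*G) + D = 2*D*G + D = D + 2*D*G)
(W(h(4), 3)/29 + (131/(-136))/83)² = ((3*(1 + 2*(6*4)))/29 + (131/(-136))/83)² = ((3*(1 + 2*24))*(1/29) + (131*(-1/136))*(1/83))² = ((3*(1 + 48))*(1/29) - 131/136*1/83)² = ((3*49)*(1/29) - 131/11288)² = (147*(1/29) - 131/11288)² = (147/29 - 131/11288)² = (1655537/327352)² = 2740802758369/107159331904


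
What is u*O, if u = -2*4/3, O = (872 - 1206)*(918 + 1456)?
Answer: 6343328/3 ≈ 2.1144e+6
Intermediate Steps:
O = -792916 (O = -334*2374 = -792916)
u = -8/3 (u = -1*8*(⅓) = -8*⅓ = -8/3 ≈ -2.6667)
u*O = -8/3*(-792916) = 6343328/3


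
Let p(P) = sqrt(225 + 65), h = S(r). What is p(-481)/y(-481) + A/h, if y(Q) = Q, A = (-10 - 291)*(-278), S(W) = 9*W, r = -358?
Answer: -41839/1611 - sqrt(290)/481 ≈ -26.006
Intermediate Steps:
A = 83678 (A = -301*(-278) = 83678)
h = -3222 (h = 9*(-358) = -3222)
p(P) = sqrt(290)
p(-481)/y(-481) + A/h = sqrt(290)/(-481) + 83678/(-3222) = sqrt(290)*(-1/481) + 83678*(-1/3222) = -sqrt(290)/481 - 41839/1611 = -41839/1611 - sqrt(290)/481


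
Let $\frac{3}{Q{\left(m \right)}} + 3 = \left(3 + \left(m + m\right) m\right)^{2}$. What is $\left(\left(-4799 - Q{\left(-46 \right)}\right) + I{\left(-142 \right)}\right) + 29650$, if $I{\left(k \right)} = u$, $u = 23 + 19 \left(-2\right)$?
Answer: $\frac{445439173589}{17935222} \approx 24836.0$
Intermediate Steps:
$Q{\left(m \right)} = \frac{3}{-3 + \left(3 + 2 m^{2}\right)^{2}}$ ($Q{\left(m \right)} = \frac{3}{-3 + \left(3 + \left(m + m\right) m\right)^{2}} = \frac{3}{-3 + \left(3 + 2 m m\right)^{2}} = \frac{3}{-3 + \left(3 + 2 m^{2}\right)^{2}}$)
$u = -15$ ($u = 23 - 38 = -15$)
$I{\left(k \right)} = -15$
$\left(\left(-4799 - Q{\left(-46 \right)}\right) + I{\left(-142 \right)}\right) + 29650 = \left(\left(-4799 - \frac{3}{-3 + \left(3 + 2 \left(-46\right)^{2}\right)^{2}}\right) - 15\right) + 29650 = \left(\left(-4799 - \frac{3}{-3 + \left(3 + 2 \cdot 2116\right)^{2}}\right) - 15\right) + 29650 = \left(\left(-4799 - \frac{3}{-3 + \left(3 + 4232\right)^{2}}\right) - 15\right) + 29650 = \left(\left(-4799 - \frac{3}{-3 + 4235^{2}}\right) - 15\right) + 29650 = \left(\left(-4799 - \frac{3}{-3 + 17935225}\right) - 15\right) + 29650 = \left(\left(-4799 - \frac{3}{17935222}\right) - 15\right) + 29650 = \left(- \frac{86071130381}{17935222} - 15\right) + 29650 = - \frac{86340158711}{17935222} + 29650 = \frac{445439173589}{17935222}$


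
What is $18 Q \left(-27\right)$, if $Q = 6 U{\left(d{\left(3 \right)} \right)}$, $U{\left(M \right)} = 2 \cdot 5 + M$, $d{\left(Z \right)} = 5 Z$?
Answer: $-72900$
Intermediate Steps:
$U{\left(M \right)} = 10 + M$
$Q = 150$ ($Q = 6 \left(10 + 5 \cdot 3\right) = 6 \left(10 + 15\right) = 6 \cdot 25 = 150$)
$18 Q \left(-27\right) = 18 \cdot 150 \left(-27\right) = 2700 \left(-27\right) = -72900$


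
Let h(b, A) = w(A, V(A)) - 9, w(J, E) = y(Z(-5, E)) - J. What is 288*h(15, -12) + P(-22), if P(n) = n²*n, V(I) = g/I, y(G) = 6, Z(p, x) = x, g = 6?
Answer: -8056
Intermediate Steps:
V(I) = 6/I
w(J, E) = 6 - J
P(n) = n³
h(b, A) = -3 - A (h(b, A) = (6 - A) - 9 = -3 - A)
288*h(15, -12) + P(-22) = 288*(-3 - 1*(-12)) + (-22)³ = 288*(-3 + 12) - 10648 = 288*9 - 10648 = 2592 - 10648 = -8056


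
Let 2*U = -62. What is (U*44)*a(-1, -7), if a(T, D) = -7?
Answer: 9548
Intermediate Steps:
U = -31 (U = (½)*(-62) = -31)
(U*44)*a(-1, -7) = -31*44*(-7) = -1364*(-7) = 9548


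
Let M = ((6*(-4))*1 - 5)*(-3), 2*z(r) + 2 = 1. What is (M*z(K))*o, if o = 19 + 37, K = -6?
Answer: -2436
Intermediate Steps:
z(r) = -1/2 (z(r) = -1 + (1/2)*1 = -1 + 1/2 = -1/2)
M = 87 (M = (-24*1 - 5)*(-3) = (-24 - 5)*(-3) = -29*(-3) = 87)
o = 56
(M*z(K))*o = (87*(-1/2))*56 = -87/2*56 = -2436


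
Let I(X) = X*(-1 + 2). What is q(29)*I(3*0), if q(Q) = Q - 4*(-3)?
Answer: 0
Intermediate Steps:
I(X) = X (I(X) = X*1 = X)
q(Q) = 12 + Q (q(Q) = Q + 12 = 12 + Q)
q(29)*I(3*0) = (12 + 29)*(3*0) = 41*0 = 0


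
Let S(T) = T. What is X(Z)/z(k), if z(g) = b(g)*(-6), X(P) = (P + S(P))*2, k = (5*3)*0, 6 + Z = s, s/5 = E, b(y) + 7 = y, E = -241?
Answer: -346/3 ≈ -115.33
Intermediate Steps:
b(y) = -7 + y
s = -1205 (s = 5*(-241) = -1205)
Z = -1211 (Z = -6 - 1205 = -1211)
k = 0 (k = 15*0 = 0)
X(P) = 4*P (X(P) = (P + P)*2 = (2*P)*2 = 4*P)
z(g) = 42 - 6*g (z(g) = (-7 + g)*(-6) = 42 - 6*g)
X(Z)/z(k) = (4*(-1211))/(42 - 6*0) = -4844/(42 + 0) = -4844/42 = -4844*1/42 = -346/3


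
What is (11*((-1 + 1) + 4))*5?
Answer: 220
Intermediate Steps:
(11*((-1 + 1) + 4))*5 = (11*(0 + 4))*5 = (11*4)*5 = 44*5 = 220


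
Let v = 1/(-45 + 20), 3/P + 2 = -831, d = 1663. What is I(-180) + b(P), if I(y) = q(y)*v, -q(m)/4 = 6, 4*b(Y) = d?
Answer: 41671/100 ≈ 416.71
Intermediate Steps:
P = -3/833 (P = 3/(-2 - 831) = 3/(-833) = 3*(-1/833) = -3/833 ≈ -0.0036014)
b(Y) = 1663/4 (b(Y) = (1/4)*1663 = 1663/4)
q(m) = -24 (q(m) = -4*6 = -24)
v = -1/25 (v = 1/(-25) = -1/25 ≈ -0.040000)
I(y) = 24/25 (I(y) = -24*(-1/25) = 24/25)
I(-180) + b(P) = 24/25 + 1663/4 = 41671/100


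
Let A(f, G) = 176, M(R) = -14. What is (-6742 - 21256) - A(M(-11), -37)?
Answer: -28174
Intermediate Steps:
(-6742 - 21256) - A(M(-11), -37) = (-6742 - 21256) - 1*176 = -27998 - 176 = -28174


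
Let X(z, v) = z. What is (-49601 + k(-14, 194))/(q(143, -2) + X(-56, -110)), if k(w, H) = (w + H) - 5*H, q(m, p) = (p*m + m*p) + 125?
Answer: 50391/503 ≈ 100.18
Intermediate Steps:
q(m, p) = 125 + 2*m*p (q(m, p) = (m*p + m*p) + 125 = 2*m*p + 125 = 125 + 2*m*p)
k(w, H) = w - 4*H (k(w, H) = (H + w) - 5*H = w - 4*H)
(-49601 + k(-14, 194))/(q(143, -2) + X(-56, -110)) = (-49601 + (-14 - 4*194))/((125 + 2*143*(-2)) - 56) = (-49601 + (-14 - 776))/((125 - 572) - 56) = (-49601 - 790)/(-447 - 56) = -50391/(-503) = -50391*(-1/503) = 50391/503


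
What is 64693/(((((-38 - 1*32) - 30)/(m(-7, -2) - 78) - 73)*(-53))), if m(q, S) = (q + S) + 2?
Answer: 1099781/64713 ≈ 16.995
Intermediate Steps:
m(q, S) = 2 + S + q (m(q, S) = (S + q) + 2 = 2 + S + q)
64693/(((((-38 - 1*32) - 30)/(m(-7, -2) - 78) - 73)*(-53))) = 64693/(((((-38 - 1*32) - 30)/((2 - 2 - 7) - 78) - 73)*(-53))) = 64693/(((((-38 - 32) - 30)/(-7 - 78) - 73)*(-53))) = 64693/((((-70 - 30)/(-85) - 73)*(-53))) = 64693/(((-100*(-1/85) - 73)*(-53))) = 64693/(((20/17 - 73)*(-53))) = 64693/((-1221/17*(-53))) = 64693/(64713/17) = 64693*(17/64713) = 1099781/64713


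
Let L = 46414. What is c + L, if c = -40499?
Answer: 5915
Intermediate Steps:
c + L = -40499 + 46414 = 5915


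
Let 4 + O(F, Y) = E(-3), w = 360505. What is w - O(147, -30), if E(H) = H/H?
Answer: 360508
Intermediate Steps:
E(H) = 1
O(F, Y) = -3 (O(F, Y) = -4 + 1 = -3)
w - O(147, -30) = 360505 - 1*(-3) = 360505 + 3 = 360508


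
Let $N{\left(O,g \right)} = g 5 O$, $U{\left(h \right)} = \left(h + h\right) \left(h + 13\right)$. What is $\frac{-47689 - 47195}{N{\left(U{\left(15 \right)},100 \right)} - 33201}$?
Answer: $- \frac{31628}{128933} \approx -0.24531$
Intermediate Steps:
$U{\left(h \right)} = 2 h \left(13 + h\right)$
$N{\left(O,g \right)} = 5 O g$
$\frac{-47689 - 47195}{N{\left(U{\left(15 \right)},100 \right)} - 33201} = \frac{-47689 - 47195}{5 \cdot 2 \cdot 15 \left(13 + 15\right) 100 - 33201} = - \frac{94884}{5 \cdot 2 \cdot 15 \cdot 28 \cdot 100 - 33201} = - \frac{94884}{5 \cdot 840 \cdot 100 - 33201} = - \frac{94884}{420000 - 33201} = - \frac{94884}{386799} = \left(-94884\right) \frac{1}{386799} = - \frac{31628}{128933}$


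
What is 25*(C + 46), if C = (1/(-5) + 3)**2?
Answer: 1346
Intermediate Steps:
C = 196/25 (C = (-1/5 + 3)**2 = (14/5)**2 = 196/25 ≈ 7.8400)
25*(C + 46) = 25*(196/25 + 46) = 25*(1346/25) = 1346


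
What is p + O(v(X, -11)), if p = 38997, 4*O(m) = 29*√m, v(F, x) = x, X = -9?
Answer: 38997 + 29*I*√11/4 ≈ 38997.0 + 24.046*I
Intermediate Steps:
O(m) = 29*√m/4 (O(m) = (29*√m)/4 = 29*√m/4)
p + O(v(X, -11)) = 38997 + 29*√(-11)/4 = 38997 + 29*(I*√11)/4 = 38997 + 29*I*√11/4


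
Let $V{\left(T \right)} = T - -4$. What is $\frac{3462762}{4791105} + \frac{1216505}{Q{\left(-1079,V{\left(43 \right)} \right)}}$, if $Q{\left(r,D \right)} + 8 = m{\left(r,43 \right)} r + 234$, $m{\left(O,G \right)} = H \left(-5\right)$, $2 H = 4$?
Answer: $\frac{651838774913}{5864312520} \approx 111.15$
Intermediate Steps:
$H = 2$ ($H = \frac{1}{2} \cdot 4 = 2$)
$m{\left(O,G \right)} = -10$ ($m{\left(O,G \right)} = 2 \left(-5\right) = -10$)
$V{\left(T \right)} = 4 + T$ ($V{\left(T \right)} = T + 4 = 4 + T$)
$Q{\left(r,D \right)} = 226 - 10 r$ ($Q{\left(r,D \right)} = -8 - \left(-234 + 10 r\right) = 226 - 10 r$)
$\frac{3462762}{4791105} + \frac{1216505}{Q{\left(-1079,V{\left(43 \right)} \right)}} = \frac{3462762}{4791105} + \frac{1216505}{226 - -10790} = 3462762 \cdot \frac{1}{4791105} + \frac{1216505}{226 + 10790} = \frac{1154254}{1597035} + \frac{1216505}{11016} = \frac{651838774913}{5864312520}$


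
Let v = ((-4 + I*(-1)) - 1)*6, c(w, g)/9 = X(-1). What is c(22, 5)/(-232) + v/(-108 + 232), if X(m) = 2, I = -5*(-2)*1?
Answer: -2889/3596 ≈ -0.80339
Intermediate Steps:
I = 10 (I = 10*1 = 10)
c(w, g) = 18 (c(w, g) = 9*2 = 18)
v = -90 (v = ((-4 + 10*(-1)) - 1)*6 = ((-4 - 10) - 1)*6 = (-14 - 1)*6 = -15*6 = -90)
c(22, 5)/(-232) + v/(-108 + 232) = 18/(-232) - 90/(-108 + 232) = 18*(-1/232) - 90/124 = -9/116 - 90*1/124 = -9/116 - 45/62 = -2889/3596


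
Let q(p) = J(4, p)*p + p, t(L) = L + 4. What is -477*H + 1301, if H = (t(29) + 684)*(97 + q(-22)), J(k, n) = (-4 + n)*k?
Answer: -808165966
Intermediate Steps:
J(k, n) = k*(-4 + n)
t(L) = 4 + L
q(p) = p + p*(-16 + 4*p) (q(p) = (4*(-4 + p))*p + p = (-16 + 4*p)*p + p = p*(-16 + 4*p) + p = p + p*(-16 + 4*p))
H = 1694271 (H = ((4 + 29) + 684)*(97 - 22*(-15 + 4*(-22))) = (33 + 684)*(97 - 22*(-15 - 88)) = 717*(97 - 22*(-103)) = 717*(97 + 2266) = 717*2363 = 1694271)
-477*H + 1301 = -477*1694271 + 1301 = -808167267 + 1301 = -808165966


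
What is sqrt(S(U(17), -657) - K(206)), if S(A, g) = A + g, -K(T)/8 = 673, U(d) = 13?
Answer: 2*sqrt(1185) ≈ 68.848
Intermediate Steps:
K(T) = -5384 (K(T) = -8*673 = -5384)
sqrt(S(U(17), -657) - K(206)) = sqrt((13 - 657) - 1*(-5384)) = sqrt(-644 + 5384) = sqrt(4740) = 2*sqrt(1185)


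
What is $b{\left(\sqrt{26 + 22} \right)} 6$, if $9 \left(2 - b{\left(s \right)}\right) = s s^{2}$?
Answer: $12 - 128 \sqrt{3} \approx -209.7$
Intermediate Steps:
$b{\left(s \right)} = 2 - \frac{s^{3}}{9}$ ($b{\left(s \right)} = 2 - \frac{s s^{2}}{9} = 2 - \frac{s^{3}}{9}$)
$b{\left(\sqrt{26 + 22} \right)} 6 = \left(2 - \frac{\left(\sqrt{26 + 22}\right)^{3}}{9}\right) 6 = \left(2 - \frac{\left(\sqrt{48}\right)^{3}}{9}\right) 6 = \left(2 - \frac{\left(4 \sqrt{3}\right)^{3}}{9}\right) 6 = \left(2 - \frac{192 \sqrt{3}}{9}\right) 6 = \left(2 - \frac{64 \sqrt{3}}{3}\right) 6 = 12 - 128 \sqrt{3}$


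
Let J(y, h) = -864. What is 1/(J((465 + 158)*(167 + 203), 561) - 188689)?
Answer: -1/189553 ≈ -5.2756e-6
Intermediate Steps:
1/(J((465 + 158)*(167 + 203), 561) - 188689) = 1/(-864 - 188689) = 1/(-189553) = -1/189553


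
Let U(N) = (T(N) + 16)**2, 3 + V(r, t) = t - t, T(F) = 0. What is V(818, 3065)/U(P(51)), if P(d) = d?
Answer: -3/256 ≈ -0.011719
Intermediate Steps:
V(r, t) = -3 (V(r, t) = -3 + (t - t) = -3 + 0 = -3)
U(N) = 256 (U(N) = (0 + 16)**2 = 16**2 = 256)
V(818, 3065)/U(P(51)) = -3/256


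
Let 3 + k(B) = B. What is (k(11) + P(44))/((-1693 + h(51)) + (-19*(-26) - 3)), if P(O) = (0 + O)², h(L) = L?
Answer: -1944/1151 ≈ -1.6890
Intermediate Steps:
k(B) = -3 + B
P(O) = O²
(k(11) + P(44))/((-1693 + h(51)) + (-19*(-26) - 3)) = ((-3 + 11) + 44²)/((-1693 + 51) + (-19*(-26) - 3)) = (8 + 1936)/(-1642 + (494 - 3)) = 1944/(-1642 + 491) = 1944/(-1151) = 1944*(-1/1151) = -1944/1151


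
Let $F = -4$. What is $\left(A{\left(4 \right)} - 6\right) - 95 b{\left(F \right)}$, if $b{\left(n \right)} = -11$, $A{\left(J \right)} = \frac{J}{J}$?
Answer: $1040$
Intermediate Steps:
$A{\left(J \right)} = 1$
$\left(A{\left(4 \right)} - 6\right) - 95 b{\left(F \right)} = \left(1 - 6\right) - -1045 = \left(1 - 6\right) + 1045 = -5 + 1045 = 1040$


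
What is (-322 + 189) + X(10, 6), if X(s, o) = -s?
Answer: -143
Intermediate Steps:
(-322 + 189) + X(10, 6) = (-322 + 189) - 1*10 = -133 - 10 = -143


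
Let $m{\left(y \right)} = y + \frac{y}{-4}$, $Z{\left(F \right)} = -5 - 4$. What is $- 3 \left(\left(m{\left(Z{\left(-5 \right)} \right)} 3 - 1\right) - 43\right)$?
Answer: $\frac{771}{4} \approx 192.75$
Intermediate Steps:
$Z{\left(F \right)} = -9$ ($Z{\left(F \right)} = -5 - 4 = -9$)
$m{\left(y \right)} = \frac{3 y}{4}$ ($m{\left(y \right)} = y + y \left(- \frac{1}{4}\right) = y - \frac{y}{4} = \frac{3 y}{4}$)
$- 3 \left(\left(m{\left(Z{\left(-5 \right)} \right)} 3 - 1\right) - 43\right) = - 3 \left(\left(\frac{3}{4} \left(-9\right) 3 - 1\right) - 43\right) = - 3 \left(\left(\left(- \frac{27}{4}\right) 3 - 1\right) - 43\right) = - 3 \left(\left(- \frac{81}{4} - 1\right) - 43\right) = - 3 \left(- \frac{85}{4} - 43\right) = \left(-3\right) \left(- \frac{257}{4}\right) = \frac{771}{4}$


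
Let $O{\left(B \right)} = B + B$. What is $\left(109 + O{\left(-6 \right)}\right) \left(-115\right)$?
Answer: $-11155$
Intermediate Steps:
$O{\left(B \right)} = 2 B$
$\left(109 + O{\left(-6 \right)}\right) \left(-115\right) = \left(109 + 2 \left(-6\right)\right) \left(-115\right) = \left(109 - 12\right) \left(-115\right) = 97 \left(-115\right) = -11155$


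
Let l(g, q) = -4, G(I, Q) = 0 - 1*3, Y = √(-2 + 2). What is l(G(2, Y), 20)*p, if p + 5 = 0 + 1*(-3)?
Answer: 32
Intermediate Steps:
Y = 0 (Y = √0 = 0)
G(I, Q) = -3 (G(I, Q) = 0 - 3 = -3)
p = -8 (p = -5 + (0 + 1*(-3)) = -5 + (0 - 3) = -5 - 3 = -8)
l(G(2, Y), 20)*p = -4*(-8) = 32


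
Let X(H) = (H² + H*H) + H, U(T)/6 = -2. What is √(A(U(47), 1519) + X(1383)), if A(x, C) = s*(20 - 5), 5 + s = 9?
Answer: √3826821 ≈ 1956.2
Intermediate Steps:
s = 4 (s = -5 + 9 = 4)
U(T) = -12 (U(T) = 6*(-2) = -12)
X(H) = H + 2*H² (X(H) = (H² + H²) + H = 2*H² + H = H + 2*H²)
A(x, C) = 60 (A(x, C) = 4*(20 - 5) = 4*15 = 60)
√(A(U(47), 1519) + X(1383)) = √(60 + 1383*(1 + 2*1383)) = √(60 + 1383*(1 + 2766)) = √(60 + 1383*2767) = √(60 + 3826761) = √3826821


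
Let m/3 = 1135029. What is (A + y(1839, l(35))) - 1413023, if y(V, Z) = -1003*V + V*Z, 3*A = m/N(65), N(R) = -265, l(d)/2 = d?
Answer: -830269679/265 ≈ -3.1331e+6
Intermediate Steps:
m = 3405087 (m = 3*1135029 = 3405087)
l(d) = 2*d
A = -1135029/265 (A = (3405087/(-265))/3 = (3405087*(-1/265))/3 = (⅓)*(-3405087/265) = -1135029/265 ≈ -4283.1)
(A + y(1839, l(35))) - 1413023 = (-1135029/265 + 1839*(-1003 + 2*35)) - 1413023 = (-1135029/265 + 1839*(-1003 + 70)) - 1413023 = (-1135029/265 + 1839*(-933)) - 1413023 = (-1135029/265 - 1715787) - 1413023 = -455818584/265 - 1413023 = -830269679/265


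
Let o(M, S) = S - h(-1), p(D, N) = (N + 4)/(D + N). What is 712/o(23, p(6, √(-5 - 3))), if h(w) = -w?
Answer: -2136 - 712*I*√2 ≈ -2136.0 - 1006.9*I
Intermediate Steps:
p(D, N) = (4 + N)/(D + N)
o(M, S) = -1 + S (o(M, S) = S - (-1)*(-1) = S - 1*1 = S - 1 = -1 + S)
712/o(23, p(6, √(-5 - 3))) = 712/(-1 + (4 + √(-5 - 3))/(6 + √(-5 - 3))) = 712/(-1 + (4 + √(-8))/(6 + √(-8))) = 712/(-1 + (4 + 2*I*√2)/(6 + 2*I*√2))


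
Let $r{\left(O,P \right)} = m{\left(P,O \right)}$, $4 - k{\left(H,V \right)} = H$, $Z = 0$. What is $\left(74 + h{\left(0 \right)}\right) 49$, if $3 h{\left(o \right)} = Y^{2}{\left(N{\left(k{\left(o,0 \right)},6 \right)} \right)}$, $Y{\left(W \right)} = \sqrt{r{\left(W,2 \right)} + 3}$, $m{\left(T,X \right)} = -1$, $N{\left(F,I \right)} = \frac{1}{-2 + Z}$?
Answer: $\frac{10976}{3} \approx 3658.7$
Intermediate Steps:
$k{\left(H,V \right)} = 4 - H$
$N{\left(F,I \right)} = - \frac{1}{2}$ ($N{\left(F,I \right)} = \frac{1}{-2 + 0} = \frac{1}{-2} = - \frac{1}{2}$)
$r{\left(O,P \right)} = -1$
$Y{\left(W \right)} = \sqrt{2}$ ($Y{\left(W \right)} = \sqrt{-1 + 3} = \sqrt{2}$)
$h{\left(o \right)} = \frac{2}{3}$ ($h{\left(o \right)} = \frac{\left(\sqrt{2}\right)^{2}}{3} = \frac{1}{3} \cdot 2 = \frac{2}{3}$)
$\left(74 + h{\left(0 \right)}\right) 49 = \left(74 + \frac{2}{3}\right) 49 = \frac{224}{3} \cdot 49 = \frac{10976}{3}$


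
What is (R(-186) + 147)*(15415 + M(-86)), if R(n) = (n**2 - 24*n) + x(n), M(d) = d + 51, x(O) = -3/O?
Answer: 18693121150/31 ≈ 6.0300e+8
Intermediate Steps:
M(d) = 51 + d
R(n) = n**2 - 24*n - 3/n (R(n) = (n**2 - 24*n) - 3/n = n**2 - 24*n - 3/n)
(R(-186) + 147)*(15415 + M(-86)) = ((-3 + (-186)**2*(-24 - 186))/(-186) + 147)*(15415 + (51 - 86)) = (-(-3 + 34596*(-210))/186 + 147)*(15415 - 35) = (-(-3 - 7265160)/186 + 147)*15380 = (-1/186*(-7265163) + 147)*15380 = (2421721/62 + 147)*15380 = (2430835/62)*15380 = 18693121150/31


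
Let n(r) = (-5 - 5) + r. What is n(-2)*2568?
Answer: -30816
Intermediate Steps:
n(r) = -10 + r
n(-2)*2568 = (-10 - 2)*2568 = -12*2568 = -30816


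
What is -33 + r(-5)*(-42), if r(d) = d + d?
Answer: 387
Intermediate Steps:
r(d) = 2*d
-33 + r(-5)*(-42) = -33 + (2*(-5))*(-42) = -33 - 10*(-42) = -33 + 420 = 387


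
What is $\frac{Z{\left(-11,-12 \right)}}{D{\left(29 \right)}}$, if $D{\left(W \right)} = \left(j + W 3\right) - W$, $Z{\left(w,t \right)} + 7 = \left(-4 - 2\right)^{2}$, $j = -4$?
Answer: $\frac{29}{54} \approx 0.53704$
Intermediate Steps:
$Z{\left(w,t \right)} = 29$ ($Z{\left(w,t \right)} = -7 + \left(-4 - 2\right)^{2} = -7 + \left(-6\right)^{2} = -7 + 36 = 29$)
$D{\left(W \right)} = -4 + 2 W$ ($D{\left(W \right)} = \left(-4 + W 3\right) - W = \left(-4 + 3 W\right) - W = -4 + 2 W$)
$\frac{Z{\left(-11,-12 \right)}}{D{\left(29 \right)}} = \frac{29}{-4 + 2 \cdot 29} = \frac{29}{-4 + 58} = \frac{29}{54}$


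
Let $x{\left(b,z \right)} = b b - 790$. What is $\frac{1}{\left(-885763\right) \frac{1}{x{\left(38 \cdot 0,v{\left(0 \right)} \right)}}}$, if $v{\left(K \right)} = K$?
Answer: $\frac{790}{885763} \approx 0.00089189$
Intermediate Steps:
$x{\left(b,z \right)} = -790 + b^{2}$ ($x{\left(b,z \right)} = b^{2} - 790 = -790 + b^{2}$)
$\frac{1}{\left(-885763\right) \frac{1}{x{\left(38 \cdot 0,v{\left(0 \right)} \right)}}} = \frac{1}{\left(-885763\right) \frac{1}{-790 + \left(38 \cdot 0\right)^{2}}} = \frac{1}{\left(-885763\right) \frac{1}{-790 + 0^{2}}} = \frac{1}{\left(-885763\right) \frac{1}{-790 + 0}} = \frac{1}{\left(-885763\right) \frac{1}{-790}} = \frac{1}{\left(-885763\right) \left(- \frac{1}{790}\right)} = \frac{1}{\frac{885763}{790}} = \frac{790}{885763}$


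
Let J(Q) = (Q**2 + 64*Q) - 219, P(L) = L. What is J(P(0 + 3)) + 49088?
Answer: 49070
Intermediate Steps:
J(Q) = -219 + Q**2 + 64*Q
J(P(0 + 3)) + 49088 = (-219 + (0 + 3)**2 + 64*(0 + 3)) + 49088 = (-219 + 3**2 + 64*3) + 49088 = (-219 + 9 + 192) + 49088 = -18 + 49088 = 49070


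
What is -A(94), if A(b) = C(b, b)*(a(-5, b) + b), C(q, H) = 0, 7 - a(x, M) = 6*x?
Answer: 0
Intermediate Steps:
a(x, M) = 7 - 6*x
A(b) = 0 (A(b) = 0*((7 - 6*(-5)) + b) = 0*((7 + 30) + b) = 0*(37 + b) = 0)
-A(94) = -1*0 = 0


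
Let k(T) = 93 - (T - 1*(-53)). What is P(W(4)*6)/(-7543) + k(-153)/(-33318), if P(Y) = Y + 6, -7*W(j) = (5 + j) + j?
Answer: -8991145/1759223718 ≈ -0.0051109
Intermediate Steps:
W(j) = -5/7 - 2*j/7 (W(j) = -((5 + j) + j)/7 = -(5 + 2*j)/7 = -5/7 - 2*j/7)
k(T) = 40 - T (k(T) = 93 - (T + 53) = 93 - (53 + T) = 93 + (-53 - T) = 40 - T)
P(Y) = 6 + Y
P(W(4)*6)/(-7543) + k(-153)/(-33318) = (6 + (-5/7 - 2/7*4)*6)/(-7543) + (40 - 1*(-153))/(-33318) = (6 + (-5/7 - 8/7)*6)*(-1/7543) + (40 + 153)*(-1/33318) = (6 - 13/7*6)*(-1/7543) + 193*(-1/33318) = (6 - 78/7)*(-1/7543) - 193/33318 = -36/7*(-1/7543) - 193/33318 = 36/52801 - 193/33318 = -8991145/1759223718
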